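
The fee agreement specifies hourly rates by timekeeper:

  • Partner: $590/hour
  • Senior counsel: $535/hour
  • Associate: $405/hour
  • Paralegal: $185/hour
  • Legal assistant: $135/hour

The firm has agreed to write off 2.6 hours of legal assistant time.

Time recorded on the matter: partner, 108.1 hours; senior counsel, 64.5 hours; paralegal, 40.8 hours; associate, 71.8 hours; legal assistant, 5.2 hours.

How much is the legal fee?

Partner: 108.1 × $590 = $63,779.00
Senior counsel: 64.5 × $535 = $34,507.50
Associate: 71.8 × $405 = $29,079.00
Paralegal: 40.8 × $185 = $7,548.00
Legal assistant: 5.2 × $135 = $702.00
Subtotal: $135,615.50
Write-off: 2.6 × $135 = $351.00
Total: $135,615.50 − $351.00 = $135,264.50

$135,264.50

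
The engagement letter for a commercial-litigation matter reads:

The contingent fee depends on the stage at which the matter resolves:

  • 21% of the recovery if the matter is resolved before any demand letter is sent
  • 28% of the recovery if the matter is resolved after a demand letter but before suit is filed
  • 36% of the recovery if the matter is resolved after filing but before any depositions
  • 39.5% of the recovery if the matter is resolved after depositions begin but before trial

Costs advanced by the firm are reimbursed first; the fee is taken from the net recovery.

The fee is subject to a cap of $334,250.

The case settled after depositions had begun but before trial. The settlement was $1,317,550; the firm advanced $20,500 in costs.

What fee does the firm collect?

Fee base (net of costs): $1,317,550 − $20,500 = $1,297,050
The matter settled after depositions had begun but before trial, so the 39.5% rate applies.
$1,297,050 × 39.5% = $512,334.75
$512,334.75 exceeds the $334,250 cap, so the fee is capped at $334,250.00.

$334,250.00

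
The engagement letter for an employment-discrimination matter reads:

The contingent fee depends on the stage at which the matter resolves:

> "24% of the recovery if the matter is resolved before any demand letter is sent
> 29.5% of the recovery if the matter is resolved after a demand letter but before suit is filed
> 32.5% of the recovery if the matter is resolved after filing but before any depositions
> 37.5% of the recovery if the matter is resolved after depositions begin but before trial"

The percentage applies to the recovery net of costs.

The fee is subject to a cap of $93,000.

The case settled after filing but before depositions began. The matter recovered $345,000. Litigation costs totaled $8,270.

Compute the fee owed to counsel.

Fee base (net of costs): $345,000 − $8,270 = $336,730
The matter settled after filing but before depositions began, so the 32.5% rate applies.
$336,730 × 32.5% = $109,437.25
$109,437.25 exceeds the $93,000 cap, so the fee is capped at $93,000.00.

$93,000.00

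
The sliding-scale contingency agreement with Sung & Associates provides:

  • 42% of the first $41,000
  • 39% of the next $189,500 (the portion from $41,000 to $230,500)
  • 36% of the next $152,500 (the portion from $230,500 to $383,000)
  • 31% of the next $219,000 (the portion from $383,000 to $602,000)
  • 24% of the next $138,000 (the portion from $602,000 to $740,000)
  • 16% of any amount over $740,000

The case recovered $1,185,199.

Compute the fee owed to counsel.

$318,266.84

First $41,000 at 42% = $17,220.00
Next $189,500 at 39% = $73,905.00
Next $152,500 at 36% = $54,900.00
Next $219,000 at 31% = $67,890.00
Next $138,000 at 24% = $33,120.00
Remaining $445,199 at 16% = $71,231.84
Fee: $17,220.00 + $73,905.00 + $54,900.00 + $67,890.00 + $33,120.00 + $71,231.84 = $318,266.84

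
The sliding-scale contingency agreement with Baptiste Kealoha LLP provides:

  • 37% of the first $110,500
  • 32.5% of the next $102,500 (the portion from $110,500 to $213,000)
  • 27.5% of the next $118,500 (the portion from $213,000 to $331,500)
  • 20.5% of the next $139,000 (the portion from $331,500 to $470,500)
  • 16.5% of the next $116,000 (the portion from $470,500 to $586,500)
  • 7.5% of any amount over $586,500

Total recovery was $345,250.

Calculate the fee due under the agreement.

First $110,500 at 37% = $40,885.00
Next $102,500 at 32.5% = $33,312.50
Next $118,500 at 27.5% = $32,587.50
Remaining $13,750 at 20.5% = $2,818.75
Fee: $40,885.00 + $33,312.50 + $32,587.50 + $2,818.75 = $109,603.75

$109,603.75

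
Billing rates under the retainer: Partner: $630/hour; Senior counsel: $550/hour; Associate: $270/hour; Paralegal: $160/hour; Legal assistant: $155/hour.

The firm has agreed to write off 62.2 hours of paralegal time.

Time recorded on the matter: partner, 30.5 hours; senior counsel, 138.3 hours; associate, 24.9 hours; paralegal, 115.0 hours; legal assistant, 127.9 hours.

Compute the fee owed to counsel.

Partner: 30.5 × $630 = $19,215.00
Senior counsel: 138.3 × $550 = $76,065.00
Associate: 24.9 × $270 = $6,723.00
Paralegal: 115.0 × $160 = $18,400.00
Legal assistant: 127.9 × $155 = $19,824.50
Subtotal: $140,227.50
Write-off: 62.2 × $160 = $9,952.00
Total: $140,227.50 − $9,952.00 = $130,275.50

$130,275.50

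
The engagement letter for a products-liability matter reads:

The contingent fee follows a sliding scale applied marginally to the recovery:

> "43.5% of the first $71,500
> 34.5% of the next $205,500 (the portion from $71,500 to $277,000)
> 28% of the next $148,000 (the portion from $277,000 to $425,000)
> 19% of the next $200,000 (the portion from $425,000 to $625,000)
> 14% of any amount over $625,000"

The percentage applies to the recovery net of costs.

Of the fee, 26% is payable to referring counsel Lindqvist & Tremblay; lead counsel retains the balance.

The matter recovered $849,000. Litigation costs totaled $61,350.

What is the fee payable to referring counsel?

$53,094.86

Fee base (net of costs): $849,000 − $61,350 = $787,650
First $71,500 at 43.5% = $31,102.50
Next $205,500 at 34.5% = $70,897.50
Next $148,000 at 28% = $41,440.00
Next $200,000 at 19% = $38,000.00
Remaining $162,650 at 14% = $22,771.00
Fee: $31,102.50 + $70,897.50 + $41,440.00 + $38,000.00 + $22,771.00 = $204,211.00
Referral share: 26% of $204,211.00 = $53,094.86; lead counsel retains $204,211.00 − $53,094.86 = $151,116.14.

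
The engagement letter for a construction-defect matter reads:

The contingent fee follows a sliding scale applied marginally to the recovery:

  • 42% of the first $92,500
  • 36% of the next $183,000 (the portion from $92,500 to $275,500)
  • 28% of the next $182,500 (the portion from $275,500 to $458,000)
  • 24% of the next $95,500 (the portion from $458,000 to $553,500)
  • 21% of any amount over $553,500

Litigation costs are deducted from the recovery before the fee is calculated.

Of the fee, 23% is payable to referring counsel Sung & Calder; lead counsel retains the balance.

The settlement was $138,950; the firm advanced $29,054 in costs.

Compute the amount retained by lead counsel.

$34,736.67

Fee base (net of costs): $138,950 − $29,054 = $109,896
First $92,500 at 42% = $38,850.00
Remaining $17,396 at 36% = $6,262.56
Fee: $38,850.00 + $6,262.56 = $45,112.56
Referral share: 23% of $45,112.56 = $10,375.89; lead counsel retains $45,112.56 − $10,375.89 = $34,736.67.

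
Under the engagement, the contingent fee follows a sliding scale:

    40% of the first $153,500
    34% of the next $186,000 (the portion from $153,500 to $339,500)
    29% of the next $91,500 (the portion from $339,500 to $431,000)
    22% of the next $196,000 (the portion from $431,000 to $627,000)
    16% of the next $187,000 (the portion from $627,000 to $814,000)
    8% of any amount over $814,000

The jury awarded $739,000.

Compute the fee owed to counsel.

First $153,500 at 40% = $61,400.00
Next $186,000 at 34% = $63,240.00
Next $91,500 at 29% = $26,535.00
Next $196,000 at 22% = $43,120.00
Remaining $112,000 at 16% = $17,920.00
Fee: $61,400.00 + $63,240.00 + $26,535.00 + $43,120.00 + $17,920.00 = $212,215.00

$212,215.00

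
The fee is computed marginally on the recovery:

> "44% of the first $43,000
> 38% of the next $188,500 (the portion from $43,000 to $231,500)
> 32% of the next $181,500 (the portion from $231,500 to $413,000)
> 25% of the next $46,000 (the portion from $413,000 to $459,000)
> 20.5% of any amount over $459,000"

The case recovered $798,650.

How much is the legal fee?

First $43,000 at 44% = $18,920.00
Next $188,500 at 38% = $71,630.00
Next $181,500 at 32% = $58,080.00
Next $46,000 at 25% = $11,500.00
Remaining $339,650 at 20.5% = $69,628.25
Fee: $18,920.00 + $71,630.00 + $58,080.00 + $11,500.00 + $69,628.25 = $229,758.25

$229,758.25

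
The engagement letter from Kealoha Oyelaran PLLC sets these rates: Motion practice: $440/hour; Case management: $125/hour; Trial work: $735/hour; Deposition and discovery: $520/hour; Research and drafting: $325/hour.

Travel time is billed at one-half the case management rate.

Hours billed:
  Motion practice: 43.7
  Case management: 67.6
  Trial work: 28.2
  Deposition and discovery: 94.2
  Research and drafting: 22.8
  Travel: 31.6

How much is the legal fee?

$106,774.00

Motion practice: 43.7 × $440 = $19,228.00
Case management: 67.6 × $125 = $8,450.00
Trial work: 28.2 × $735 = $20,727.00
Deposition and discovery: 94.2 × $520 = $48,984.00
Research and drafting: 22.8 × $325 = $7,410.00
Subtotal: $19,228.00 + $8,450.00 + $20,727.00 + $48,984.00 + $7,410.00 = $104,799.00
Travel: 31.6 × ($125 ÷ 2) = 31.6 × $62.50 = $1,975.00
Total: $104,799.00 + $1,975.00 = $106,774.00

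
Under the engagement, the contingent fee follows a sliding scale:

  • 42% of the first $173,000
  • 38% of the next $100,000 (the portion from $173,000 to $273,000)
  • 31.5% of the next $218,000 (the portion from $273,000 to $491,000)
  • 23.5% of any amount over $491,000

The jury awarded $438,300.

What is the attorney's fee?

First $173,000 at 42% = $72,660.00
Next $100,000 at 38% = $38,000.00
Remaining $165,300 at 31.5% = $52,069.50
Fee: $72,660.00 + $38,000.00 + $52,069.50 = $162,729.50

$162,729.50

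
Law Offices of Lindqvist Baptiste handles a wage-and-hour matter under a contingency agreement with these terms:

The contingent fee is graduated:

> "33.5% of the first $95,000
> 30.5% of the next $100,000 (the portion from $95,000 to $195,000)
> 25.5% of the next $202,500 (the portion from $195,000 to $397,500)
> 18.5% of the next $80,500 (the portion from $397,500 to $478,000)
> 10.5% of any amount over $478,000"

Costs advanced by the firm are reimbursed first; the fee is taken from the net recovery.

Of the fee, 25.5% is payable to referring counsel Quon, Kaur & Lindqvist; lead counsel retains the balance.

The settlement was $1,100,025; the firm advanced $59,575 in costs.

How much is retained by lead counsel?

Fee base (net of costs): $1,100,025 − $59,575 = $1,040,450
First $95,000 at 33.5% = $31,825.00
Next $100,000 at 30.5% = $30,500.00
Next $202,500 at 25.5% = $51,637.50
Next $80,500 at 18.5% = $14,892.50
Remaining $562,450 at 10.5% = $59,057.25
Fee: $31,825.00 + $30,500.00 + $51,637.50 + $14,892.50 + $59,057.25 = $187,912.25
Referral share: 25.5% of $187,912.25 = $47,917.62; lead counsel retains $187,912.25 − $47,917.62 = $139,994.63.

$139,994.63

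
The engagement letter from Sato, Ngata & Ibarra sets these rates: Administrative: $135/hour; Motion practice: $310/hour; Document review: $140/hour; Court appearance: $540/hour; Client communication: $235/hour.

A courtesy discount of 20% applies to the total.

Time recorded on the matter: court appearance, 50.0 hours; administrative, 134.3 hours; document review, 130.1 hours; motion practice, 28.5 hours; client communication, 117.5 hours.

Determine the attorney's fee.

Administrative: 134.3 × $135 = $18,130.50
Motion practice: 28.5 × $310 = $8,835.00
Document review: 130.1 × $140 = $18,214.00
Court appearance: 50.0 × $540 = $27,000.00
Client communication: 117.5 × $235 = $27,612.50
Subtotal: $99,792.00
Less 20% discount: −$19,958.40
Total: $99,792.00 − $19,958.40 = $79,833.60

$79,833.60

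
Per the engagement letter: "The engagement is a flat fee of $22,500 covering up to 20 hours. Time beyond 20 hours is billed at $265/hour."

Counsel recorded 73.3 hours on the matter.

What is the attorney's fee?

$36,624.50

Flat fee: $22,500.00
Excess hours: 73.3 − 20 = 53.3
Overrun: 53.3 × $265 = $14,124.50
Total: $22,500.00 + $14,124.50 = $36,624.50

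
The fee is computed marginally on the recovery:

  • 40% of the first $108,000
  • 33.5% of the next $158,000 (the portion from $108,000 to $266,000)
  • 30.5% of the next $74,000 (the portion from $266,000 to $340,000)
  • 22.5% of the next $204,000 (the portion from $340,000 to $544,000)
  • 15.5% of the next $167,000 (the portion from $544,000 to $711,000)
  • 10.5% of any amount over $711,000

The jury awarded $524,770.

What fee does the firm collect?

First $108,000 at 40% = $43,200.00
Next $158,000 at 33.5% = $52,930.00
Next $74,000 at 30.5% = $22,570.00
Remaining $184,770 at 22.5% = $41,573.25
Fee: $43,200.00 + $52,930.00 + $22,570.00 + $41,573.25 = $160,273.25

$160,273.25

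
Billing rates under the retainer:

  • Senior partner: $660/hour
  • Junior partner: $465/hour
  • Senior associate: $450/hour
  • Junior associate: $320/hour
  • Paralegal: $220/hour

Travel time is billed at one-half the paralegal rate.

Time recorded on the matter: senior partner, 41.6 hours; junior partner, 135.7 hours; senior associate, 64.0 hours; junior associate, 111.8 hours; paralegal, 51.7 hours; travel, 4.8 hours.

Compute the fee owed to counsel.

$167,034.50

Senior partner: 41.6 × $660 = $27,456.00
Junior partner: 135.7 × $465 = $63,100.50
Senior associate: 64.0 × $450 = $28,800.00
Junior associate: 111.8 × $320 = $35,776.00
Paralegal: 51.7 × $220 = $11,374.00
Subtotal: $27,456.00 + $63,100.50 + $28,800.00 + $35,776.00 + $11,374.00 = $166,506.50
Travel: 4.8 × ($220 ÷ 2) = 4.8 × $110.00 = $528.00
Total: $166,506.50 + $528.00 = $167,034.50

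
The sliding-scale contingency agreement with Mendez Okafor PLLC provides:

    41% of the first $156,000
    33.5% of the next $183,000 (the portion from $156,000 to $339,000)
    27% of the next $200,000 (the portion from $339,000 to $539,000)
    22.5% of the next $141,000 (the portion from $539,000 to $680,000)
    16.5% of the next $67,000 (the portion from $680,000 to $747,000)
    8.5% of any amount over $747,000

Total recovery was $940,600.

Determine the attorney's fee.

First $156,000 at 41% = $63,960.00
Next $183,000 at 33.5% = $61,305.00
Next $200,000 at 27% = $54,000.00
Next $141,000 at 22.5% = $31,725.00
Next $67,000 at 16.5% = $11,055.00
Remaining $193,600 at 8.5% = $16,456.00
Fee: $63,960.00 + $61,305.00 + $54,000.00 + $31,725.00 + $11,055.00 + $16,456.00 = $238,501.00

$238,501.00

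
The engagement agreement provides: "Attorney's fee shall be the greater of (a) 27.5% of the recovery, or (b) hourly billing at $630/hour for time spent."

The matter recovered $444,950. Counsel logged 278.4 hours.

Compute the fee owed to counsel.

(a) 27.5% of $444,950 = $122,361.25
(b) 278.4 × $630 = $175,392.00
The greater is (b): $175,392.00.

$175,392.00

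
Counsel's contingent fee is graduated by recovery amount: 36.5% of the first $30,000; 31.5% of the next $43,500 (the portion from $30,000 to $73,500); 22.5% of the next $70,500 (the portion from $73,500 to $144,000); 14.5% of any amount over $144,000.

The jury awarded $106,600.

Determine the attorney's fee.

$32,100.00

First $30,000 at 36.5% = $10,950.00
Next $43,500 at 31.5% = $13,702.50
Remaining $33,100 at 22.5% = $7,447.50
Fee: $10,950.00 + $13,702.50 + $7,447.50 = $32,100.00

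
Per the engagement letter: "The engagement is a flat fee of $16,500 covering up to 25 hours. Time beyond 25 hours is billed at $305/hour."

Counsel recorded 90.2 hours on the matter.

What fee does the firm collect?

Flat fee: $16,500.00
Excess hours: 90.2 − 25 = 65.2
Overrun: 65.2 × $305 = $19,886.00
Total: $16,500.00 + $19,886.00 = $36,386.00

$36,386.00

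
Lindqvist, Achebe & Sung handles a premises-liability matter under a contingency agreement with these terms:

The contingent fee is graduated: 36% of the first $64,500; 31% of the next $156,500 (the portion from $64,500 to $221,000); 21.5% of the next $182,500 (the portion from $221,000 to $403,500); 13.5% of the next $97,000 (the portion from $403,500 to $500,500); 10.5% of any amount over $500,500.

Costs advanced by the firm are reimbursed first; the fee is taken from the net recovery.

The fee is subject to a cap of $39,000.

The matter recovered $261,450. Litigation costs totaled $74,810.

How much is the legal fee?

$39,000.00

Fee base (net of costs): $261,450 − $74,810 = $186,640
First $64,500 at 36% = $23,220.00
Remaining $122,140 at 31% = $37,863.40
Fee: $23,220.00 + $37,863.40 = $61,083.40
$61,083.40 exceeds the $39,000 cap, so the fee is capped at $39,000.00.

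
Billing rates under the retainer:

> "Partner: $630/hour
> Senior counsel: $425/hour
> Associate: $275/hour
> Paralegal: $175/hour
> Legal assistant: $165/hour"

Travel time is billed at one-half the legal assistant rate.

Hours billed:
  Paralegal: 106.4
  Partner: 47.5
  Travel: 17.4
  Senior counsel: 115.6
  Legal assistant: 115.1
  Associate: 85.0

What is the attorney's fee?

$141,477.00

Partner: 47.5 × $630 = $29,925.00
Senior counsel: 115.6 × $425 = $49,130.00
Associate: 85.0 × $275 = $23,375.00
Paralegal: 106.4 × $175 = $18,620.00
Legal assistant: 115.1 × $165 = $18,991.50
Subtotal: $29,925.00 + $49,130.00 + $23,375.00 + $18,620.00 + $18,991.50 = $140,041.50
Travel: 17.4 × ($165 ÷ 2) = 17.4 × $82.50 = $1,435.50
Total: $140,041.50 + $1,435.50 = $141,477.00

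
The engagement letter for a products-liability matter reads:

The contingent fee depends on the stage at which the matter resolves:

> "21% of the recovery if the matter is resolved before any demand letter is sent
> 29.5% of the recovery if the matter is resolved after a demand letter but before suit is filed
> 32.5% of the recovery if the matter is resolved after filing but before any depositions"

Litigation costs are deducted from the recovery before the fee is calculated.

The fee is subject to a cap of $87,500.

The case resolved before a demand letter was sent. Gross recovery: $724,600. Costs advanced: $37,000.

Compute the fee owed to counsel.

$87,500.00

Fee base (net of costs): $724,600 − $37,000 = $687,600
The matter resolved before a demand letter was sent, so the 21% rate applies.
$687,600 × 21% = $144,396.00
$144,396.00 exceeds the $87,500 cap, so the fee is capped at $87,500.00.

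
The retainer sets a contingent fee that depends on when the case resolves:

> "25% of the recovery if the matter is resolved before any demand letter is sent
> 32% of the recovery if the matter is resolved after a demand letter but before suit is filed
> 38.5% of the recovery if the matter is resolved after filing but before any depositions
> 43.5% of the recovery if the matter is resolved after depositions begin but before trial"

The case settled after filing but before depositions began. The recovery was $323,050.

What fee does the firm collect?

The matter settled after filing but before depositions began, so the 38.5% rate applies.
$323,050 × 38.5% = $124,374.25

$124,374.25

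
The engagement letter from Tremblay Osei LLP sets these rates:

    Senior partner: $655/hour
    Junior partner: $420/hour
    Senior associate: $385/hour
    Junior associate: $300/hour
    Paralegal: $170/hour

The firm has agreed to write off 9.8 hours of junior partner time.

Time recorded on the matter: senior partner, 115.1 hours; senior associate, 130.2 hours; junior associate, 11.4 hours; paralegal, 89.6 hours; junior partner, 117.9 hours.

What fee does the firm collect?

Senior partner: 115.1 × $655 = $75,390.50
Junior partner: 117.9 × $420 = $49,518.00
Senior associate: 130.2 × $385 = $50,127.00
Junior associate: 11.4 × $300 = $3,420.00
Paralegal: 89.6 × $170 = $15,232.00
Subtotal: $193,687.50
Write-off: 9.8 × $420 = $4,116.00
Total: $193,687.50 − $4,116.00 = $189,571.50

$189,571.50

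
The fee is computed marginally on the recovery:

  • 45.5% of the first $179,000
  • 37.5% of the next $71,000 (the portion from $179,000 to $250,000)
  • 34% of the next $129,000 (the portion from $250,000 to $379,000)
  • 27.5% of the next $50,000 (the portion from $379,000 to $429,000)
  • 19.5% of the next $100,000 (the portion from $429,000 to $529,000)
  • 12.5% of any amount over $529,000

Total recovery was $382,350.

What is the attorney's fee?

First $179,000 at 45.5% = $81,445.00
Next $71,000 at 37.5% = $26,625.00
Next $129,000 at 34% = $43,860.00
Remaining $3,350 at 27.5% = $921.25
Fee: $81,445.00 + $26,625.00 + $43,860.00 + $921.25 = $152,851.25

$152,851.25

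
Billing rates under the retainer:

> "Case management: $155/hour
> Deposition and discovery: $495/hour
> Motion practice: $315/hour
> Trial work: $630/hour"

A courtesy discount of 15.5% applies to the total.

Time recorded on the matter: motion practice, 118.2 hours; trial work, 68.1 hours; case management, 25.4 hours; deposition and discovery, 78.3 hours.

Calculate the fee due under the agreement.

$103,792.62

Case management: 25.4 × $155 = $3,937.00
Deposition and discovery: 78.3 × $495 = $38,758.50
Motion practice: 118.2 × $315 = $37,233.00
Trial work: 68.1 × $630 = $42,903.00
Subtotal: $122,831.50
Less 15.5% discount: −$19,038.88
Total: $122,831.50 − $19,038.88 = $103,792.62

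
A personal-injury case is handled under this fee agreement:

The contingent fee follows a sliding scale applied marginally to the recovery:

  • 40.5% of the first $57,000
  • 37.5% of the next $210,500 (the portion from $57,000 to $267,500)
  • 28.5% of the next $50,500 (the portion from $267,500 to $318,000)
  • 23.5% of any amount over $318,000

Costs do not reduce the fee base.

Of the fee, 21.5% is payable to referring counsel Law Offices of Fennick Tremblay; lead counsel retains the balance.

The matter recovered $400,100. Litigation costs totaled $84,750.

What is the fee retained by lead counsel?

$106,531.17

Fee base is the gross recovery, $400,100; costs are reimbursed separately.
First $57,000 at 40.5% = $23,085.00
Next $210,500 at 37.5% = $78,937.50
Next $50,500 at 28.5% = $14,392.50
Remaining $82,100 at 23.5% = $19,293.50
Fee: $23,085.00 + $78,937.50 + $14,392.50 + $19,293.50 = $135,708.50
Referral share: 21.5% of $135,708.50 = $29,177.33; lead counsel retains $135,708.50 − $29,177.33 = $106,531.17.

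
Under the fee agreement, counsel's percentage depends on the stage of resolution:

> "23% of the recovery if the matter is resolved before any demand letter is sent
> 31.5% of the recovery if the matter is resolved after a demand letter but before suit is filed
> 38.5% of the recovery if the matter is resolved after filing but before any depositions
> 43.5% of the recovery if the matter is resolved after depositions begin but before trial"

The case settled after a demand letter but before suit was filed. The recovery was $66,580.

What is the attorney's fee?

The matter settled after a demand letter but before suit was filed, so the 31.5% rate applies.
$66,580 × 31.5% = $20,972.70

$20,972.70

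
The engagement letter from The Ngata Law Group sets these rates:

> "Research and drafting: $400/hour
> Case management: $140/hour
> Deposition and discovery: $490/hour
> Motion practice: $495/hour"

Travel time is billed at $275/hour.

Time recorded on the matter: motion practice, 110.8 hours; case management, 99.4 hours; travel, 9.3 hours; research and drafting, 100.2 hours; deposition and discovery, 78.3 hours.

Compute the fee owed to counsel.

$149,766.50

Research and drafting: 100.2 × $400 = $40,080.00
Case management: 99.4 × $140 = $13,916.00
Deposition and discovery: 78.3 × $490 = $38,367.00
Motion practice: 110.8 × $495 = $54,846.00
Subtotal: $40,080.00 + $13,916.00 + $38,367.00 + $54,846.00 = $147,209.00
Travel: 9.3 × $275 = $2,557.50
Total: $147,209.00 + $2,557.50 = $149,766.50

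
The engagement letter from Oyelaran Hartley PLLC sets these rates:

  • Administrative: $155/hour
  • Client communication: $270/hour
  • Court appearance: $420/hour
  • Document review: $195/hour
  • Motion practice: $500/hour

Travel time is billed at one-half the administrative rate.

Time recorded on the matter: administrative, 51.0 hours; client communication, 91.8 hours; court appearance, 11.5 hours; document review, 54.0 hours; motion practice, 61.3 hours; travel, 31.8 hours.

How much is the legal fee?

$81,165.50

Administrative: 51.0 × $155 = $7,905.00
Client communication: 91.8 × $270 = $24,786.00
Court appearance: 11.5 × $420 = $4,830.00
Document review: 54.0 × $195 = $10,530.00
Motion practice: 61.3 × $500 = $30,650.00
Subtotal: $7,905.00 + $24,786.00 + $4,830.00 + $10,530.00 + $30,650.00 = $78,701.00
Travel: 31.8 × ($155 ÷ 2) = 31.8 × $77.50 = $2,464.50
Total: $78,701.00 + $2,464.50 = $81,165.50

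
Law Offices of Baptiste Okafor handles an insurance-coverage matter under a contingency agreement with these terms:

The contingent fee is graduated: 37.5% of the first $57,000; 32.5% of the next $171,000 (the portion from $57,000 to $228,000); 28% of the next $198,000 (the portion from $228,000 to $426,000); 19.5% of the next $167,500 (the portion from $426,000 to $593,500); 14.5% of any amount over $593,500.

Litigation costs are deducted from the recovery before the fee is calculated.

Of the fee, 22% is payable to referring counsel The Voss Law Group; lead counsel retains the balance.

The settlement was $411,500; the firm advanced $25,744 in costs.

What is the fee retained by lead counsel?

Fee base (net of costs): $411,500 − $25,744 = $385,756
First $57,000 at 37.5% = $21,375.00
Next $171,000 at 32.5% = $55,575.00
Remaining $157,756 at 28% = $44,171.68
Fee: $21,375.00 + $55,575.00 + $44,171.68 = $121,121.68
Referral share: 22% of $121,121.68 = $26,646.77; lead counsel retains $121,121.68 − $26,646.77 = $94,474.91.

$94,474.91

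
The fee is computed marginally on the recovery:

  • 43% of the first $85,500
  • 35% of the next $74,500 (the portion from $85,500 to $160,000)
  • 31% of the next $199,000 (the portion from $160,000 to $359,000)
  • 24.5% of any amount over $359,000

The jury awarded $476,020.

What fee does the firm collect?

First $85,500 at 43% = $36,765.00
Next $74,500 at 35% = $26,075.00
Next $199,000 at 31% = $61,690.00
Remaining $117,020 at 24.5% = $28,669.90
Fee: $36,765.00 + $26,075.00 + $61,690.00 + $28,669.90 = $153,199.90

$153,199.90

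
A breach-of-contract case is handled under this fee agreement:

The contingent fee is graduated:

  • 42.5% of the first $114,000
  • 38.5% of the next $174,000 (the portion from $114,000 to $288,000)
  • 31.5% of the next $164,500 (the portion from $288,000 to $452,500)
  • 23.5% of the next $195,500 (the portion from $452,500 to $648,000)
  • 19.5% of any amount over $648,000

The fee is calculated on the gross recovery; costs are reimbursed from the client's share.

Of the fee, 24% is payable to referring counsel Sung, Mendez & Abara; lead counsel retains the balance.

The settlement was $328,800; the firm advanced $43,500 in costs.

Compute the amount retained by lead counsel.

$97,501.92

Fee base is the gross recovery, $328,800; costs are reimbursed separately.
First $114,000 at 42.5% = $48,450.00
Next $174,000 at 38.5% = $66,990.00
Remaining $40,800 at 31.5% = $12,852.00
Fee: $48,450.00 + $66,990.00 + $12,852.00 = $128,292.00
Referral share: 24% of $128,292.00 = $30,790.08; lead counsel retains $128,292.00 − $30,790.08 = $97,501.92.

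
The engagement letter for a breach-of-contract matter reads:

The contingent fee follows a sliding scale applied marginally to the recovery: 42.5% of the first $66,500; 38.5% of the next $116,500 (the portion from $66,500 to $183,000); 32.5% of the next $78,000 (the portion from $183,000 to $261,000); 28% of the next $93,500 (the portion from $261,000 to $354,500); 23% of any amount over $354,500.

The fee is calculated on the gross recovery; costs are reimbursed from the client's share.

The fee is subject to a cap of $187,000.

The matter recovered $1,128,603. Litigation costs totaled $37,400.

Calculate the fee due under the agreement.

$187,000.00

Fee base is the gross recovery, $1,128,603; costs are reimbursed separately.
First $66,500 at 42.5% = $28,262.50
Next $116,500 at 38.5% = $44,852.50
Next $78,000 at 32.5% = $25,350.00
Next $93,500 at 28% = $26,180.00
Remaining $774,103 at 23% = $178,043.69
Fee: $28,262.50 + $44,852.50 + $25,350.00 + $26,180.00 + $178,043.69 = $302,688.69
$302,688.69 exceeds the $187,000 cap, so the fee is capped at $187,000.00.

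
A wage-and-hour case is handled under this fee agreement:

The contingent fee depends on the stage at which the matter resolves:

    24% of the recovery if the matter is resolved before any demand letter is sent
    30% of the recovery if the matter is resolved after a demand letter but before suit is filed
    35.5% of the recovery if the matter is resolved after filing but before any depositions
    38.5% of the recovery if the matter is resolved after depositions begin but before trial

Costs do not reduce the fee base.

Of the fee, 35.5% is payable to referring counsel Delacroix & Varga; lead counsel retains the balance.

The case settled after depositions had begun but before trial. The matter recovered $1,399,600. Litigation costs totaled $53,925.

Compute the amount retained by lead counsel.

$347,555.67

Fee base is the gross recovery, $1,399,600; costs are reimbursed separately.
The matter settled after depositions had begun but before trial, so the 38.5% rate applies.
$1,399,600 × 38.5% = $538,846.00
Referral share: 35.5% of $538,846.00 = $191,290.33; lead counsel retains $538,846.00 − $191,290.33 = $347,555.67.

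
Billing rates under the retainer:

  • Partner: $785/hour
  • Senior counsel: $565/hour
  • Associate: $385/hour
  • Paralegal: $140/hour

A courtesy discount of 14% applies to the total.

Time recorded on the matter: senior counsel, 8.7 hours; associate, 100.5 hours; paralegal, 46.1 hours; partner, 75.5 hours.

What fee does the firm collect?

Partner: 75.5 × $785 = $59,267.50
Senior counsel: 8.7 × $565 = $4,915.50
Associate: 100.5 × $385 = $38,692.50
Paralegal: 46.1 × $140 = $6,454.00
Subtotal: $109,329.50
Less 14% discount: −$15,306.13
Total: $109,329.50 − $15,306.13 = $94,023.37

$94,023.37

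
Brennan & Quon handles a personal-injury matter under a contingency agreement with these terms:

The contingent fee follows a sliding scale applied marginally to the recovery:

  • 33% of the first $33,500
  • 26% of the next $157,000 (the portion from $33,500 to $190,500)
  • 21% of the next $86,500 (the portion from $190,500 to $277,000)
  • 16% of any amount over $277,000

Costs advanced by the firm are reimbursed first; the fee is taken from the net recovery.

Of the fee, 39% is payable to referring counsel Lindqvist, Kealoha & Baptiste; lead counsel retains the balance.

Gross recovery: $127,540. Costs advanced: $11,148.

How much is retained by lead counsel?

Fee base (net of costs): $127,540 − $11,148 = $116,392
First $33,500 at 33% = $11,055.00
Remaining $82,892 at 26% = $21,551.92
Fee: $11,055.00 + $21,551.92 = $32,606.92
Referral share: 39% of $32,606.92 = $12,716.70; lead counsel retains $32,606.92 − $12,716.70 = $19,890.22.

$19,890.22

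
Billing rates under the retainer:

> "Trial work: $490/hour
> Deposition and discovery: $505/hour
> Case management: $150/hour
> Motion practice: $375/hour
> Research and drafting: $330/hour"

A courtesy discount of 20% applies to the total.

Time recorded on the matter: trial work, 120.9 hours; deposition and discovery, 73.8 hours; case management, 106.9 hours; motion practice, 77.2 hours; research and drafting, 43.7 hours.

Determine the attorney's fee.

$124,732.80

Trial work: 120.9 × $490 = $59,241.00
Deposition and discovery: 73.8 × $505 = $37,269.00
Case management: 106.9 × $150 = $16,035.00
Motion practice: 77.2 × $375 = $28,950.00
Research and drafting: 43.7 × $330 = $14,421.00
Subtotal: $155,916.00
Less 20% discount: −$31,183.20
Total: $155,916.00 − $31,183.20 = $124,732.80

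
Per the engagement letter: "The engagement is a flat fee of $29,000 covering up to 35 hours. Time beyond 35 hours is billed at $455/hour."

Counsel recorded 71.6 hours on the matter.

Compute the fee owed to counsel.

Flat fee: $29,000.00
Excess hours: 71.6 − 35 = 36.6
Overrun: 36.6 × $455 = $16,653.00
Total: $29,000.00 + $16,653.00 = $45,653.00

$45,653.00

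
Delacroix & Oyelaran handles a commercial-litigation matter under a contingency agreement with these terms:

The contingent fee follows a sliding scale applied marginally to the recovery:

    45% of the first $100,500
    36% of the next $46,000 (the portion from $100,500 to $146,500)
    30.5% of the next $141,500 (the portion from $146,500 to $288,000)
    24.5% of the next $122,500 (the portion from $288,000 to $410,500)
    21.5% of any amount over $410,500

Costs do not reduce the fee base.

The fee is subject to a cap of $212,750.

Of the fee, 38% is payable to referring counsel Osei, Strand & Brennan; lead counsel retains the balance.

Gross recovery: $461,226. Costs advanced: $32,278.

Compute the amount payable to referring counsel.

Fee base is the gross recovery, $461,226; costs are reimbursed separately.
First $100,500 at 45% = $45,225.00
Next $46,000 at 36% = $16,560.00
Next $141,500 at 30.5% = $43,157.50
Next $122,500 at 24.5% = $30,012.50
Remaining $50,726 at 21.5% = $10,906.09
Fee: $45,225.00 + $16,560.00 + $43,157.50 + $30,012.50 + $10,906.09 = $145,861.09
$145,861.09 is under the $212,750 cap.
Referral share: 38% of $145,861.09 = $55,427.21; lead counsel retains $145,861.09 − $55,427.21 = $90,433.88.

$55,427.21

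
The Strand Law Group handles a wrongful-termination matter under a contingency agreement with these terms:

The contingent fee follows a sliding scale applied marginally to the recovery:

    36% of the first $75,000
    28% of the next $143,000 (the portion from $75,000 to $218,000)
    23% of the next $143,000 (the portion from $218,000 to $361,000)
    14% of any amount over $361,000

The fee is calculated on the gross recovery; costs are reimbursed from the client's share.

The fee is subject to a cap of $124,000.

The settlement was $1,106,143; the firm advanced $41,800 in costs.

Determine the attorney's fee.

$124,000.00

Fee base is the gross recovery, $1,106,143; costs are reimbursed separately.
First $75,000 at 36% = $27,000.00
Next $143,000 at 28% = $40,040.00
Next $143,000 at 23% = $32,890.00
Remaining $745,143 at 14% = $104,320.02
Fee: $27,000.00 + $40,040.00 + $32,890.00 + $104,320.02 = $204,250.02
$204,250.02 exceeds the $124,000 cap, so the fee is capped at $124,000.00.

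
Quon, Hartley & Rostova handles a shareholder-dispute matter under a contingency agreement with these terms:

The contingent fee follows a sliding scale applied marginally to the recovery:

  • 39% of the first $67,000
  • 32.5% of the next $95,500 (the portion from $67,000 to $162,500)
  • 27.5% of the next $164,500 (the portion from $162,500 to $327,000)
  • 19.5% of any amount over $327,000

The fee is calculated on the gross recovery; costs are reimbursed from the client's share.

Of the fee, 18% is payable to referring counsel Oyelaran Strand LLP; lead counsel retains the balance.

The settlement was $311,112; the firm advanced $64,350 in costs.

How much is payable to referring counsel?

$17,646.44

Fee base is the gross recovery, $311,112; costs are reimbursed separately.
First $67,000 at 39% = $26,130.00
Next $95,500 at 32.5% = $31,037.50
Remaining $148,612 at 27.5% = $40,868.30
Fee: $26,130.00 + $31,037.50 + $40,868.30 = $98,035.80
Referral share: 18% of $98,035.80 = $17,646.44; lead counsel retains $98,035.80 − $17,646.44 = $80,389.36.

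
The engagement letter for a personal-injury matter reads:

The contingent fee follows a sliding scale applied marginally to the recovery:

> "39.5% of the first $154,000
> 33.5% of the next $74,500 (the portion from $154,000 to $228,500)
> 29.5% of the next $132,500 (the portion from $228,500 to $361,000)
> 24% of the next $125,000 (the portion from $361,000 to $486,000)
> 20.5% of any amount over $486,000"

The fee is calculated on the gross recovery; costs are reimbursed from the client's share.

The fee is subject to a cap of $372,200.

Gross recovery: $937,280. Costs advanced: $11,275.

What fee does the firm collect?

$247,387.40

Fee base is the gross recovery, $937,280; costs are reimbursed separately.
First $154,000 at 39.5% = $60,830.00
Next $74,500 at 33.5% = $24,957.50
Next $132,500 at 29.5% = $39,087.50
Next $125,000 at 24% = $30,000.00
Remaining $451,280 at 20.5% = $92,512.40
Fee: $60,830.00 + $24,957.50 + $39,087.50 + $30,000.00 + $92,512.40 = $247,387.40
$247,387.40 is under the $372,200 cap.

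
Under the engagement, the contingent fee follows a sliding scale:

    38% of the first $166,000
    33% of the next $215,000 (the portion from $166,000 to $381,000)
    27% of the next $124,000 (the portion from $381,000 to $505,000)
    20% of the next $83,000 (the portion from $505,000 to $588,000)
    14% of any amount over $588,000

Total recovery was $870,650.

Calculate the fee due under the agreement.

$223,681.00

First $166,000 at 38% = $63,080.00
Next $215,000 at 33% = $70,950.00
Next $124,000 at 27% = $33,480.00
Next $83,000 at 20% = $16,600.00
Remaining $282,650 at 14% = $39,571.00
Fee: $63,080.00 + $70,950.00 + $33,480.00 + $16,600.00 + $39,571.00 = $223,681.00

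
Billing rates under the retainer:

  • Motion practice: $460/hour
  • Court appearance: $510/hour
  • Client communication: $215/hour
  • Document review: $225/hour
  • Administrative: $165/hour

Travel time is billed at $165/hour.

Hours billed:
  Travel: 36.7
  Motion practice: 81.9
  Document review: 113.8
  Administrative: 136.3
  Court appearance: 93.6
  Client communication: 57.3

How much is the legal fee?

Motion practice: 81.9 × $460 = $37,674.00
Court appearance: 93.6 × $510 = $47,736.00
Client communication: 57.3 × $215 = $12,319.50
Document review: 113.8 × $225 = $25,605.00
Administrative: 136.3 × $165 = $22,489.50
Subtotal: $37,674.00 + $47,736.00 + $12,319.50 + $25,605.00 + $22,489.50 = $145,824.00
Travel: 36.7 × $165 = $6,055.50
Total: $145,824.00 + $6,055.50 = $151,879.50

$151,879.50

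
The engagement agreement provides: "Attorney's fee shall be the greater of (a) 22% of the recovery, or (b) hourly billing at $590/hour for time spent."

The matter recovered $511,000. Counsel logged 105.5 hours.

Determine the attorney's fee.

$112,420.00

(a) 22% of $511,000 = $112,420.00
(b) 105.5 × $590 = $62,245.00
The greater is (a): $112,420.00.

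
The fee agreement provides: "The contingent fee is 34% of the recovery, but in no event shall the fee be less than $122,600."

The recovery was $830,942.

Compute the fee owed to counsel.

34% of $830,942 = $282,520.28
That exceeds the $122,600 minimum.

$282,520.28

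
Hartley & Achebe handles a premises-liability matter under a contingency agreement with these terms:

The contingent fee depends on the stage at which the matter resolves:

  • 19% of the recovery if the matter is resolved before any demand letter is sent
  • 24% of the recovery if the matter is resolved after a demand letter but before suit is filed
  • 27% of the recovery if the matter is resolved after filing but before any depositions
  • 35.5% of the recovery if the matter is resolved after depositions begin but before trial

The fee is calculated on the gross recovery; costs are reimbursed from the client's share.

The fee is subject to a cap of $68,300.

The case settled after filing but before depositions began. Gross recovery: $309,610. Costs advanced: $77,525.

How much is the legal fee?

Fee base is the gross recovery, $309,610; costs are reimbursed separately.
The matter settled after filing but before depositions began, so the 27% rate applies.
$309,610 × 27% = $83,594.70
$83,594.70 exceeds the $68,300 cap, so the fee is capped at $68,300.00.

$68,300.00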